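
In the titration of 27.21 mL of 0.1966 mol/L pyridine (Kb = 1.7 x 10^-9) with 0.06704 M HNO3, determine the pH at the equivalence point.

3.27

n(C5H5N) = 0.1966 x 0.02721 = 0.005349 mol; V(HNO3) at equivalence = 0.005349/0.06704 = 0.07980 L.
At equivalence the base is fully converted to C5H5NH+; total volume = 0.1070 L, so [C5H5NH+] = 0.005349/0.1070 = 0.04999 M.
Ka(C5H5NH+) = Kw/Kb = 1.0e-14 / 1.7 x 10^-9 = 5.88e-6.
[H^+] = sqrt(Ka x [C5H5NH+]) = sqrt(5.88e-6 x 0.04999) = 0.000542 M.
pH = -log(0.000542) = 3.27.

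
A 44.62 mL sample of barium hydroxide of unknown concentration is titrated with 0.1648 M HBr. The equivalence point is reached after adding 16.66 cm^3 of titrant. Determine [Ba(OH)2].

n(HBr) delivered = 0.1648 x 0.01666 = 0.002746 mol.
The reaction is 1 Ba(OH)2 + 2 HBr, so n(Ba(OH)2) = 0.002746 x 1/2 = 0.001373 mol.
[Ba(OH)2] = 0.001373 mol / 0.04462 L = 0.0308 M.

0.0308 M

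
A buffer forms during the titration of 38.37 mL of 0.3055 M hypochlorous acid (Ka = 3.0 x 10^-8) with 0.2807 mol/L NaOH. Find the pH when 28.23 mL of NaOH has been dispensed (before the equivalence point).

Initial n(HClO) = 0.3055 x 0.03837 = 0.01172 mol.
n(NaOH) added = 0.2807 x 0.02823 = 0.007924 mol, converting that many moles of HClO to ClO-.
Remaining n(HClO) = 0.003798 mol; n(ClO-) = 0.007924 mol.
By Henderson-Hasselbalch, pH = pKa + log([A^-]/[HA]) = 7.52 + log(0.007924/0.003798) = 7.52 + (+0.32) = 7.84.

7.84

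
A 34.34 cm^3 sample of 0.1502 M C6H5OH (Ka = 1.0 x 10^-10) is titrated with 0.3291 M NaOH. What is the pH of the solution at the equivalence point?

11.51

n(C6H5OH) = 0.1502 x 0.03434 = 0.005158 mol; V(NaOH) at equivalence = 0.005158/0.3291 = 0.01567 L.
At equivalence all the acid is converted to C6H5O-; total volume = 0.03434 + 0.01567 = 0.05001 L, so [C6H5O-] = 0.005158/0.05001 = 0.1031 M.
Kb = Kw/Ka = 1.0e-14 / 1.0 x 10^-10 = 0.000100.
[OH^-] = sqrt(Kb x [C6H5O-]) = sqrt(0.000100 x 0.1031) = 0.00321 M.
pOH = 2.49, so pH = 14.00 - 2.49 = 11.51.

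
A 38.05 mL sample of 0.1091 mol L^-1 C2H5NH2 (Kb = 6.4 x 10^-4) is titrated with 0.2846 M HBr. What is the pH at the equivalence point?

5.95

n(C2H5NH2) = 0.1091 x 0.03805 = 0.004151 mol; V(HBr) at equivalence = 0.004151/0.2846 = 0.01459 L.
At equivalence the base is fully converted to C2H5NH3+; total volume = 0.05264 L, so [C2H5NH3+] = 0.004151/0.05264 = 0.07887 M.
Ka(C2H5NH3+) = Kw/Kb = 1.0e-14 / 6.4 x 10^-4 = 1.56e-11.
[H^+] = sqrt(Ka x [C2H5NH3+]) = sqrt(1.56e-11 x 0.07887) = 1.11e-6 M.
pH = -log(1.11e-6) = 5.95.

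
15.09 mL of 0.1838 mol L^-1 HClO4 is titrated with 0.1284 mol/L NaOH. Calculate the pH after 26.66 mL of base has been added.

n(acid) = 0.1838 x 0.01509 = 0.002774 mol; n(NaOH) added = 0.1284 x 0.02666 = 0.003423 mol.
Base is in excess by 0.003423 - 0.002774 = 0.0006496 mol in a total volume of 0.04175 L.
[OH^-] = 0.0006496/0.04175 = 0.01556 M, so pOH = 1.81 and pH = 14.00 - 1.81 = 12.19.

12.19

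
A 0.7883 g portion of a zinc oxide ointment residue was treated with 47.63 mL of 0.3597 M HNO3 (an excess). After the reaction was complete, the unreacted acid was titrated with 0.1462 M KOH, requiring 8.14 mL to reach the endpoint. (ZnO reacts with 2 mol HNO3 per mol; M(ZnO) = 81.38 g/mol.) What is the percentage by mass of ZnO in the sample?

Total n(HNO3) added = 0.3597 x 0.04763 = 0.01713 mol.
n(KOH) used = 0.1462 x 0.008140 = 0.001190 mol, which equals the excess n(HNO3).
So n(HNO3) consumed by the sample = 0.01713 - 0.001190 = 0.01594 mol.
n(ZnO) = 0.01594 / 2 = 0.007971 mol.
mass ZnO = 0.007971 x 81.38 = 0.6487 g, so %ZnO = 0.6487/0.7883 x 100 = 82.3%.

82.3%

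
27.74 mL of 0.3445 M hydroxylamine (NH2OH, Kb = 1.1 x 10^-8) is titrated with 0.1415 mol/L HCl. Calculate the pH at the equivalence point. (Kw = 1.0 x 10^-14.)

n(NH2OH) = 0.3445 x 0.02774 = 0.009556 mol; V(HCl) at equivalence = 0.009556/0.1415 = 0.06754 L.
At equivalence the base is fully converted to NH3OH+; total volume = 0.09528 L, so [NH3OH+] = 0.009556/0.09528 = 0.1003 M.
Ka(NH3OH+) = Kw/Kb = 1.0e-14 / 1.1 x 10^-8 = 9.09e-7.
[H^+] = sqrt(Ka x [NH3OH+]) = sqrt(9.09e-7 x 0.1003) = 0.000302 M.
pH = -log(0.000302) = 3.52.

3.52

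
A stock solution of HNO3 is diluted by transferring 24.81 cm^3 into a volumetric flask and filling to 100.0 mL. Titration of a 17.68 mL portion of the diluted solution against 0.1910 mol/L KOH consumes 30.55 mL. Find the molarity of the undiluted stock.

n(KOH) = 0.1910 x 0.03055 = 0.005835 mol.
n(HNO3) in the aliquot = 0.005835 mol.
[diluted HNO3] = 0.005835 / 0.01768 = 0.3300 M.
Dilution factor = 100.0/24.81 = 4.031, so [stock] = 0.3300 x 4.031 = 1.33 M.

1.33 M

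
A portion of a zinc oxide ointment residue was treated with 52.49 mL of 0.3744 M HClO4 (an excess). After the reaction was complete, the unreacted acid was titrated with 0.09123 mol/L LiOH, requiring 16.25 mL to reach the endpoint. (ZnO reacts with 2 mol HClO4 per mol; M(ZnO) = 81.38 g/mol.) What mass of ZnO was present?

Total n(HClO4) added = 0.3744 x 0.05249 = 0.01965 mol.
n(LiOH) used = 0.09123 x 0.01625 = 0.001482 mol, which equals the excess n(HClO4).
So n(HClO4) consumed by the sample = 0.01965 - 0.001482 = 0.01817 mol.
n(ZnO) = 0.01817 / 2 = 0.009085 mol.
mass = 0.009085 mol x 81.38 g/mol = 0.739 g.

0.739 g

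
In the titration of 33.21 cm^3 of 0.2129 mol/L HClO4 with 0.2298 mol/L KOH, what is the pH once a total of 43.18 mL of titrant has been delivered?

12.57

n(acid) = 0.2129 x 0.03321 = 0.007070 mol; n(KOH) added = 0.2298 x 0.04318 = 0.009923 mol.
Base is in excess by 0.009923 - 0.007070 = 0.002852 mol in a total volume of 0.07639 L.
[OH^-] = 0.002852/0.07639 = 0.03734 M, so pOH = 1.43 and pH = 14.00 - 1.43 = 12.57.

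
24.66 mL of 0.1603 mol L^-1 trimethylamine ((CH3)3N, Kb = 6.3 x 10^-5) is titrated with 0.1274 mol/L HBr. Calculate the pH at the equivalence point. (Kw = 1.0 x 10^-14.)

5.47

n((CH3)3N) = 0.1603 x 0.02466 = 0.003953 mol; V(HBr) at equivalence = 0.003953/0.1274 = 0.03103 L.
At equivalence the base is fully converted to (CH3)3NH+; total volume = 0.05569 L, so [(CH3)3NH+] = 0.003953/0.05569 = 0.07098 M.
Ka((CH3)3NH+) = Kw/Kb = 1.0e-14 / 6.3 x 10^-5 = 1.59e-10.
[H^+] = sqrt(Ka x [(CH3)3NH+]) = sqrt(1.59e-10 x 0.07098) = 3.36e-6 M.
pH = -log(3.36e-6) = 5.47.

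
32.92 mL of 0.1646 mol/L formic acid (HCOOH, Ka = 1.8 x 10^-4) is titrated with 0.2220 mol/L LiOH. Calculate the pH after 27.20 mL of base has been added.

n(acid) = 0.1646 x 0.03292 = 0.005419 mol; n(LiOH) added = 0.2220 x 0.02720 = 0.006038 mol.
Base is in excess by 0.006038 - 0.005419 = 0.0006198 mol in a total volume of 0.06012 L.
[OH^-] = 0.0006198/0.06012 = 0.01031 M, so pOH = 1.99 and pH = 14.00 - 1.99 = 12.01.

12.01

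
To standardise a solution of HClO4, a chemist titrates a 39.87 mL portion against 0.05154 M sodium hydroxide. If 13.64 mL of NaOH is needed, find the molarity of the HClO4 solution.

n(NaOH) delivered = 0.05154 x 0.01364 = 0.0007030 mol.
For a 1:1 reaction, n(HClO4) = 0.0007030 mol.
[HClO4] = 0.0007030 mol / 0.03987 L = 0.0176 M.

0.0176 M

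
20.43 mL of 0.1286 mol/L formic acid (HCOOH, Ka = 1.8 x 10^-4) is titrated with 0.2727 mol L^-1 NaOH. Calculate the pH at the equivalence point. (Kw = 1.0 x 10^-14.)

8.34

n(HCOOH) = 0.1286 x 0.02043 = 0.002627 mol; V(NaOH) at equivalence = 0.002627/0.2727 = 0.009634 L.
At equivalence all the acid is converted to HCOO-; total volume = 0.02043 + 0.009634 = 0.03006 L, so [HCOO-] = 0.002627/0.03006 = 0.08739 M.
Kb = Kw/Ka = 1.0e-14 / 1.8 x 10^-4 = 5.56e-11.
[OH^-] = sqrt(Kb x [HCOO-]) = sqrt(5.56e-11 x 0.08739) = 2.20e-6 M.
pOH = 5.66, so pH = 14.00 - 5.66 = 8.34.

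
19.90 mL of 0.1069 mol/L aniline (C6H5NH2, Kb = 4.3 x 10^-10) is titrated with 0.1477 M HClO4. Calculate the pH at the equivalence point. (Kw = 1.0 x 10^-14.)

2.92

n(C6H5NH2) = 0.1069 x 0.01990 = 0.002127 mol; V(HClO4) at equivalence = 0.002127/0.1477 = 0.01440 L.
At equivalence the base is fully converted to C6H5NH3+; total volume = 0.03430 L, so [C6H5NH3+] = 0.002127/0.03430 = 0.06202 M.
Ka(C6H5NH3+) = Kw/Kb = 1.0e-14 / 4.3 x 10^-10 = 2.33e-5.
[H^+] = sqrt(Ka x [C6H5NH3+]) = sqrt(2.33e-5 x 0.06202) = 0.00120 M.
pH = -log(0.00120) = 2.92.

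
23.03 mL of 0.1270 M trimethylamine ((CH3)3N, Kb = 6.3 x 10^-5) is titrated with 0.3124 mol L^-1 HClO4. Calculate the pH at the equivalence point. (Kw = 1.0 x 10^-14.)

5.42

n((CH3)3N) = 0.1270 x 0.02303 = 0.002925 mol; V(HClO4) at equivalence = 0.002925/0.3124 = 0.009362 L.
At equivalence the base is fully converted to (CH3)3NH+; total volume = 0.03239 L, so [(CH3)3NH+] = 0.002925/0.03239 = 0.09029 M.
Ka((CH3)3NH+) = Kw/Kb = 1.0e-14 / 6.3 x 10^-5 = 1.59e-10.
[H^+] = sqrt(Ka x [(CH3)3NH+]) = sqrt(1.59e-10 x 0.09029) = 3.79e-6 M.
pH = -log(3.79e-6) = 5.42.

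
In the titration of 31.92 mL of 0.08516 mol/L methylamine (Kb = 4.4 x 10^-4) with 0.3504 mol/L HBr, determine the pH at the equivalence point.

5.90

n(CH3NH2) = 0.08516 x 0.03192 = 0.002718 mol; V(HBr) at equivalence = 0.002718/0.3504 = 0.007758 L.
At equivalence the base is fully converted to CH3NH3+; total volume = 0.03968 L, so [CH3NH3+] = 0.002718/0.03968 = 0.06851 M.
Ka(CH3NH3+) = Kw/Kb = 1.0e-14 / 4.4 x 10^-4 = 2.27e-11.
[H^+] = sqrt(Ka x [CH3NH3+]) = sqrt(2.27e-11 x 0.06851) = 1.25e-6 M.
pH = -log(1.25e-6) = 5.90.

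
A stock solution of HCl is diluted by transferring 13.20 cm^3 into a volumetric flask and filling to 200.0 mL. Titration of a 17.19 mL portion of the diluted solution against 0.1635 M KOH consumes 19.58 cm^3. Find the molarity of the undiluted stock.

2.82 M

n(KOH) = 0.1635 x 0.01958 = 0.003201 mol.
n(HCl) in the aliquot = 0.003201 mol.
[diluted HCl] = 0.003201 / 0.01719 = 0.1862 M.
Dilution factor = 200.0/13.20 = 15.15, so [stock] = 0.1862 x 15.15 = 2.82 M.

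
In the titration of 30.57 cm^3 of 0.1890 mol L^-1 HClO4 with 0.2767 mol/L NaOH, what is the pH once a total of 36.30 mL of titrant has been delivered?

n(acid) = 0.1890 x 0.03057 = 0.005778 mol; n(NaOH) added = 0.2767 x 0.03630 = 0.01004 mol.
Base is in excess by 0.01004 - 0.005778 = 0.004266 mol in a total volume of 0.06687 L.
[OH^-] = 0.004266/0.06687 = 0.06380 M, so pOH = 1.20 and pH = 14.00 - 1.20 = 12.80.

12.80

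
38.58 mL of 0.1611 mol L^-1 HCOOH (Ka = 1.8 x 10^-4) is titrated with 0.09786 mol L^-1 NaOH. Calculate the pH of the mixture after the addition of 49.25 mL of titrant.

Initial n(HCOOH) = 0.1611 x 0.03858 = 0.006215 mol.
n(NaOH) added = 0.09786 x 0.04925 = 0.004820 mol, converting that many moles of HCOOH to HCOO-.
Remaining n(HCOOH) = 0.001396 mol; n(HCOO-) = 0.004820 mol.
By Henderson-Hasselbalch, pH = pKa + log([A^-]/[HA]) = 3.74 + log(0.004820/0.001396) = 3.74 + (+0.54) = 4.28.

4.28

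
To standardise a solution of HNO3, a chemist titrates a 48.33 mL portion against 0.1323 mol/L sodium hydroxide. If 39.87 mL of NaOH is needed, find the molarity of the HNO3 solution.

0.109 M

n(NaOH) delivered = 0.1323 x 0.03987 = 0.005275 mol.
For a 1:1 reaction, n(HNO3) = 0.005275 mol.
[HNO3] = 0.005275 mol / 0.04833 L = 0.109 M.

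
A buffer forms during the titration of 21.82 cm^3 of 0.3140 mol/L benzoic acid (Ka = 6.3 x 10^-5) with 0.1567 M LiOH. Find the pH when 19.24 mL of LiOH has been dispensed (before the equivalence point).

Initial n(C6H5COOH) = 0.3140 x 0.02182 = 0.006851 mol.
n(LiOH) added = 0.1567 x 0.01924 = 0.003015 mol, converting that many moles of C6H5COOH to C6H5COO-.
Remaining n(C6H5COOH) = 0.003837 mol; n(C6H5COO-) = 0.003015 mol.
By Henderson-Hasselbalch, pH = pKa + log([A^-]/[HA]) = 4.20 + log(0.003015/0.003837) = 4.20 + (-0.10) = 4.10.

4.10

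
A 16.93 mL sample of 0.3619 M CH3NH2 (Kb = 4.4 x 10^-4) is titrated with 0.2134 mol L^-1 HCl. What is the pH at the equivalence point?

n(CH3NH2) = 0.3619 x 0.01693 = 0.006127 mol; V(HCl) at equivalence = 0.006127/0.2134 = 0.02871 L.
At equivalence the base is fully converted to CH3NH3+; total volume = 0.04564 L, so [CH3NH3+] = 0.006127/0.04564 = 0.1342 M.
Ka(CH3NH3+) = Kw/Kb = 1.0e-14 / 4.4 x 10^-4 = 2.27e-11.
[H^+] = sqrt(Ka x [CH3NH3+]) = sqrt(2.27e-11 x 0.1342) = 1.75e-6 M.
pH = -log(1.75e-6) = 5.76.

5.76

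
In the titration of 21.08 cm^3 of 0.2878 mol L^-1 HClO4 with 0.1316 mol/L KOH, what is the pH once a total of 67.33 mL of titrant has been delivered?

12.50

n(acid) = 0.2878 x 0.02108 = 0.006067 mol; n(KOH) added = 0.1316 x 0.06733 = 0.008861 mol.
Base is in excess by 0.008861 - 0.006067 = 0.002794 mol in a total volume of 0.08841 L.
[OH^-] = 0.002794/0.08841 = 0.03160 M, so pOH = 1.50 and pH = 14.00 - 1.50 = 12.50.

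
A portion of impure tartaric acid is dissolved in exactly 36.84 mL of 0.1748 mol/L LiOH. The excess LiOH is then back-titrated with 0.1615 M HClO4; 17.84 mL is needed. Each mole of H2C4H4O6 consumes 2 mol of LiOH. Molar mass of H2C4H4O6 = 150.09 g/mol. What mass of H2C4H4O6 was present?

0.267 g

Total n(LiOH) added = 0.1748 x 0.03684 = 0.006440 mol.
n(HClO4) used = 0.1615 x 0.01784 = 0.002881 mol, which equals the excess n(LiOH).
So n(LiOH) consumed by the sample = 0.006440 - 0.002881 = 0.003558 mol.
n(H2C4H4O6) = 0.003558 / 2 = 0.001779 mol.
mass = 0.001779 mol x 150.09 g/mol = 0.267 g.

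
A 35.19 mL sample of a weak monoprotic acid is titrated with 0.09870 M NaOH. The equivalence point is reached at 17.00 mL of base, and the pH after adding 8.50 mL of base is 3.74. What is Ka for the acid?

1.8 x 10^-4

8.50 mL is half of the equivalence volume, so this is the half-equivalence point where [HA] = [A^-].
At half-equivalence pH = pKa, so pKa = 3.74.
Ka = 10^(-3.74) = 1.8 x 10^-4.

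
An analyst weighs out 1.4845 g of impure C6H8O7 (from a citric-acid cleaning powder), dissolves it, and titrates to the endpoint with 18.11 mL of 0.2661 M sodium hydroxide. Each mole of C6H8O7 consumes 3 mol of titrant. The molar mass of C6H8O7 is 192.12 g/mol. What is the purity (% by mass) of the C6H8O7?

20.8%

n(NaOH) = 0.2661 x 0.01811 = 0.004819 mol.
n(C6H8O7) = 0.004819 / 3 = 0.001606 mol.
mass of C6H8O7 = 0.001606 x 192.12 = 0.3086 g.
% purity = 0.3086 / 1.4845 x 100 = 20.8%.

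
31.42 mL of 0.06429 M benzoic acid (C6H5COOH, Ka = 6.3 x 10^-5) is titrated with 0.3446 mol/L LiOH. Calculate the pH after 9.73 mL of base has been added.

n(acid) = 0.06429 x 0.03142 = 0.002020 mol; n(LiOH) added = 0.3446 x 0.009730 = 0.003353 mol.
Base is in excess by 0.003353 - 0.002020 = 0.001333 mol in a total volume of 0.04115 L.
[OH^-] = 0.001333/0.04115 = 0.03239 M, so pOH = 1.49 and pH = 14.00 - 1.49 = 12.51.

12.51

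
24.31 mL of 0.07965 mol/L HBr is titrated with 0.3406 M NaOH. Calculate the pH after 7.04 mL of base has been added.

12.17

n(acid) = 0.07965 x 0.02431 = 0.001936 mol; n(NaOH) added = 0.3406 x 0.007040 = 0.002398 mol.
Base is in excess by 0.002398 - 0.001936 = 0.0004615 mol in a total volume of 0.03135 L.
[OH^-] = 0.0004615/0.03135 = 0.01472 M, so pOH = 1.83 and pH = 14.00 - 1.83 = 12.17.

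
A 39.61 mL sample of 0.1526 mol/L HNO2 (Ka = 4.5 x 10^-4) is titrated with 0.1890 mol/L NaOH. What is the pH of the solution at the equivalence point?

n(HNO2) = 0.1526 x 0.03961 = 0.006044 mol; V(NaOH) at equivalence = 0.006044/0.1890 = 0.03198 L.
At equivalence all the acid is converted to NO2-; total volume = 0.03961 + 0.03198 = 0.07159 L, so [NO2-] = 0.006044/0.07159 = 0.08443 M.
Kb = Kw/Ka = 1.0e-14 / 4.5 x 10^-4 = 2.22e-11.
[OH^-] = sqrt(Kb x [NO2-]) = sqrt(2.22e-11 x 0.08443) = 1.37e-6 M.
pOH = 5.86, so pH = 14.00 - 5.86 = 8.14.

8.14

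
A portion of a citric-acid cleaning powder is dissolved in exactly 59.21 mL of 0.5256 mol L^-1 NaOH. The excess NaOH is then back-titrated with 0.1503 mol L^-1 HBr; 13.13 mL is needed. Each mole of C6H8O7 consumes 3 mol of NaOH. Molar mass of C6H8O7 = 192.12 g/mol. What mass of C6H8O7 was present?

Total n(NaOH) added = 0.5256 x 0.05921 = 0.03112 mol.
n(HBr) used = 0.1503 x 0.01313 = 0.001973 mol, which equals the excess n(NaOH).
So n(NaOH) consumed by the sample = 0.03112 - 0.001973 = 0.02915 mol.
n(C6H8O7) = 0.02915 / 3 = 0.009716 mol.
mass = 0.009716 mol x 192.12 g/mol = 1.87 g.

1.87 g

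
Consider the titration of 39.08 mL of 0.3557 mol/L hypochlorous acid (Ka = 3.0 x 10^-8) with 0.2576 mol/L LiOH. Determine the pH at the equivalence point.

10.35

n(HClO) = 0.3557 x 0.03908 = 0.01390 mol; V(LiOH) at equivalence = 0.01390/0.2576 = 0.05396 L.
At equivalence all the acid is converted to ClO-; total volume = 0.03908 + 0.05396 = 0.09304 L, so [ClO-] = 0.01390/0.09304 = 0.1494 M.
Kb = Kw/Ka = 1.0e-14 / 3.0 x 10^-8 = 3.33e-7.
[OH^-] = sqrt(Kb x [ClO-]) = sqrt(3.33e-7 x 0.1494) = 0.000223 M.
pOH = 3.65, so pH = 14.00 - 3.65 = 10.35.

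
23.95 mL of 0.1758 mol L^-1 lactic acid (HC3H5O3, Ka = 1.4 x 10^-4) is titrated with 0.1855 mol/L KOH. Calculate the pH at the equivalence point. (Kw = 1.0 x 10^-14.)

n(HC3H5O3) = 0.1758 x 0.02395 = 0.004210 mol; V(KOH) at equivalence = 0.004210/0.1855 = 0.02270 L.
At equivalence all the acid is converted to C3H5O3-; total volume = 0.02395 + 0.02270 = 0.04665 L, so [C3H5O3-] = 0.004210/0.04665 = 0.09026 M.
Kb = Kw/Ka = 1.0e-14 / 1.4 x 10^-4 = 7.14e-11.
[OH^-] = sqrt(Kb x [C3H5O3-]) = sqrt(7.14e-11 x 0.09026) = 2.54e-6 M.
pOH = 5.60, so pH = 14.00 - 5.60 = 8.40.

8.40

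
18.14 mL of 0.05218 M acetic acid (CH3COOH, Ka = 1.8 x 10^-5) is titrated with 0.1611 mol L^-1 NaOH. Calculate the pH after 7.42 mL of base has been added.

11.99

n(acid) = 0.05218 x 0.01814 = 0.0009465 mol; n(NaOH) added = 0.1611 x 0.007420 = 0.001195 mol.
Base is in excess by 0.001195 - 0.0009465 = 0.0002488 mol in a total volume of 0.02556 L.
[OH^-] = 0.0002488/0.02556 = 0.009735 M, so pOH = 2.01 and pH = 14.00 - 2.01 = 11.99.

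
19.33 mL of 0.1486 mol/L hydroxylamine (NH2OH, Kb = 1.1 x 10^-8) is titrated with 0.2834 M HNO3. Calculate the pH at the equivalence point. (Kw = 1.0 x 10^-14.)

3.53

n(NH2OH) = 0.1486 x 0.01933 = 0.002872 mol; V(HNO3) at equivalence = 0.002872/0.2834 = 0.01014 L.
At equivalence the base is fully converted to NH3OH+; total volume = 0.02947 L, so [NH3OH+] = 0.002872/0.02947 = 0.09748 M.
Ka(NH3OH+) = Kw/Kb = 1.0e-14 / 1.1 x 10^-8 = 9.09e-7.
[H^+] = sqrt(Ka x [NH3OH+]) = sqrt(9.09e-7 x 0.09748) = 0.000298 M.
pH = -log(0.000298) = 3.53.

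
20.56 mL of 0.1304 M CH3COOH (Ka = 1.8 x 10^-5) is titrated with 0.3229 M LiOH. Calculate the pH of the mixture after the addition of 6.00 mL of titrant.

Initial n(CH3COOH) = 0.1304 x 0.02056 = 0.002681 mol.
n(LiOH) added = 0.3229 x 0.006000 = 0.001937 mol, converting that many moles of CH3COOH to CH3COO-.
Remaining n(CH3COOH) = 0.0007436 mol; n(CH3COO-) = 0.001937 mol.
By Henderson-Hasselbalch, pH = pKa + log([A^-]/[HA]) = 4.74 + log(0.001937/0.0007436) = 4.74 + (+0.42) = 5.16.

5.16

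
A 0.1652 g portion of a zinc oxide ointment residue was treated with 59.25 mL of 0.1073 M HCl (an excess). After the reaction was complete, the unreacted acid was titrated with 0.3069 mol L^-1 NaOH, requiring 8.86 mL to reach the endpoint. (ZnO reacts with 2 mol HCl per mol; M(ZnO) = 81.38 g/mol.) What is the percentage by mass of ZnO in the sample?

Total n(HCl) added = 0.1073 x 0.05925 = 0.006358 mol.
n(NaOH) used = 0.3069 x 0.008860 = 0.002719 mol, which equals the excess n(HCl).
So n(HCl) consumed by the sample = 0.006358 - 0.002719 = 0.003638 mol.
n(ZnO) = 0.003638 / 2 = 0.001819 mol.
mass ZnO = 0.001819 x 81.38 = 0.1480 g, so %ZnO = 0.1480/0.1652 x 100 = 89.6%.

89.6%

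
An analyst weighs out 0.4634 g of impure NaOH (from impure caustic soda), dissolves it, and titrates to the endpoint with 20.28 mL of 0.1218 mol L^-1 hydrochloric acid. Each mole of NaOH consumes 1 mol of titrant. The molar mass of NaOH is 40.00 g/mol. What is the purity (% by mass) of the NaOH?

n(HCl) = 0.1218 x 0.02028 = 0.002470 mol.
n(NaOH) = 0.002470 / 1 = 0.002470 mol.
mass of NaOH = 0.002470 x 40.00 = 0.09880 g.
% purity = 0.09880 / 0.4634 x 100 = 21.3%.

21.3%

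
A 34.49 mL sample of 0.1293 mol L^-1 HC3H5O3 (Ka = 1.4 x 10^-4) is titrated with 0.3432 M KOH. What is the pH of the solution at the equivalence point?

8.41

n(HC3H5O3) = 0.1293 x 0.03449 = 0.004460 mol; V(KOH) at equivalence = 0.004460/0.3432 = 0.01299 L.
At equivalence all the acid is converted to C3H5O3-; total volume = 0.03449 + 0.01299 = 0.04748 L, so [C3H5O3-] = 0.004460/0.04748 = 0.09392 M.
Kb = Kw/Ka = 1.0e-14 / 1.4 x 10^-4 = 7.14e-11.
[OH^-] = sqrt(Kb x [C3H5O3-]) = sqrt(7.14e-11 x 0.09392) = 2.59e-6 M.
pOH = 5.59, so pH = 14.00 - 5.59 = 8.41.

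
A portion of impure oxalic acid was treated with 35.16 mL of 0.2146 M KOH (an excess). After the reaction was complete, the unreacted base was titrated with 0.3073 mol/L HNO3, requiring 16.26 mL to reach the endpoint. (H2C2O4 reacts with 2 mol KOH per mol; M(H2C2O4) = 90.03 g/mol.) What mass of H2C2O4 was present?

Total n(KOH) added = 0.2146 x 0.03516 = 0.007545 mol.
n(HNO3) used = 0.3073 x 0.01626 = 0.004997 mol, which equals the excess n(KOH).
So n(KOH) consumed by the sample = 0.007545 - 0.004997 = 0.002549 mol.
n(H2C2O4) = 0.002549 / 2 = 0.001274 mol.
mass = 0.001274 mol x 90.03 g/mol = 0.115 g.

0.115 g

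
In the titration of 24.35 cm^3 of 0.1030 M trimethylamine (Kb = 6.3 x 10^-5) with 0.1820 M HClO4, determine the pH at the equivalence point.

5.49

n((CH3)3N) = 0.1030 x 0.02435 = 0.002508 mol; V(HClO4) at equivalence = 0.002508/0.1820 = 0.01378 L.
At equivalence the base is fully converted to (CH3)3NH+; total volume = 0.03813 L, so [(CH3)3NH+] = 0.002508/0.03813 = 0.06578 M.
Ka((CH3)3NH+) = Kw/Kb = 1.0e-14 / 6.3 x 10^-5 = 1.59e-10.
[H^+] = sqrt(Ka x [(CH3)3NH+]) = sqrt(1.59e-10 x 0.06578) = 3.23e-6 M.
pH = -log(3.23e-6) = 5.49.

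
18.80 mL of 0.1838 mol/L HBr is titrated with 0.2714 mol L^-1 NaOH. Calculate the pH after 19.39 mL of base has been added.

n(acid) = 0.1838 x 0.01880 = 0.003455 mol; n(NaOH) added = 0.2714 x 0.01939 = 0.005262 mol.
Base is in excess by 0.005262 - 0.003455 = 0.001807 mol in a total volume of 0.03819 L.
[OH^-] = 0.001807/0.03819 = 0.04732 M, so pOH = 1.32 and pH = 14.00 - 1.32 = 12.68.

12.68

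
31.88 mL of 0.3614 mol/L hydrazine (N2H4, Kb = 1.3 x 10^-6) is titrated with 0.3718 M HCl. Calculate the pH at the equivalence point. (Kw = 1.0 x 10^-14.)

n(N2H4) = 0.3614 x 0.03188 = 0.01152 mol; V(HCl) at equivalence = 0.01152/0.3718 = 0.03099 L.
At equivalence the base is fully converted to N2H5+; total volume = 0.06287 L, so [N2H5+] = 0.01152/0.06287 = 0.1833 M.
Ka(N2H5+) = Kw/Kb = 1.0e-14 / 1.3 x 10^-6 = 7.69e-9.
[H^+] = sqrt(Ka x [N2H5+]) = sqrt(7.69e-9 x 0.1833) = 3.75e-5 M.
pH = -log(3.75e-5) = 4.43.

4.43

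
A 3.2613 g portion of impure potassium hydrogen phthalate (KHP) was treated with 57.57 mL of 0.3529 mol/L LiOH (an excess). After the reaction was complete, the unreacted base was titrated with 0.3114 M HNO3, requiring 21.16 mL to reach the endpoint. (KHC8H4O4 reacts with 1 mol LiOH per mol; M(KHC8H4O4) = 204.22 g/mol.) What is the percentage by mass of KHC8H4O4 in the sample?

86.0%

Total n(LiOH) added = 0.3529 x 0.05757 = 0.02032 mol.
n(HNO3) used = 0.3114 x 0.02116 = 0.006589 mol, which equals the excess n(LiOH).
So n(LiOH) consumed by the sample = 0.02032 - 0.006589 = 0.01373 mol.
n(KHC8H4O4) = 0.01373 / 1 = 0.01373 mol.
mass KHC8H4O4 = 0.01373 x 204.22 = 2.803 g, so %KHC8H4O4 = 2.803/3.2613 x 100 = 86.0%.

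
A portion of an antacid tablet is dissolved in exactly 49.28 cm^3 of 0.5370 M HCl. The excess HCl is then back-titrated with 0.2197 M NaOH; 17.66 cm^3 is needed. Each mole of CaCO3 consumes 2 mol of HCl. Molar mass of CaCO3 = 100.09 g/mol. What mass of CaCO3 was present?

1.13 g

Total n(HCl) added = 0.5370 x 0.04928 = 0.02646 mol.
n(NaOH) used = 0.2197 x 0.01766 = 0.003880 mol, which equals the excess n(HCl).
So n(HCl) consumed by the sample = 0.02646 - 0.003880 = 0.02258 mol.
n(CaCO3) = 0.02258 / 2 = 0.01129 mol.
mass = 0.01129 mol x 100.09 g/mol = 1.13 g.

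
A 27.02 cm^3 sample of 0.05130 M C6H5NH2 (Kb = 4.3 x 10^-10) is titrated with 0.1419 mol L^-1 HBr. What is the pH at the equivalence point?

n(C6H5NH2) = 0.05130 x 0.02702 = 0.001386 mol; V(HBr) at equivalence = 0.001386/0.1419 = 0.009768 L.
At equivalence the base is fully converted to C6H5NH3+; total volume = 0.03679 L, so [C6H5NH3+] = 0.001386/0.03679 = 0.03768 M.
Ka(C6H5NH3+) = Kw/Kb = 1.0e-14 / 4.3 x 10^-10 = 2.33e-5.
[H^+] = sqrt(Ka x [C6H5NH3+]) = sqrt(2.33e-5 x 0.03768) = 0.000936 M.
pH = -log(0.000936) = 3.03.

3.03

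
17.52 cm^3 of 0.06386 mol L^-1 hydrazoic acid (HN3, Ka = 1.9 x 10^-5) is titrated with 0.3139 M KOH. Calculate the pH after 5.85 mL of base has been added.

n(acid) = 0.06386 x 0.01752 = 0.001119 mol; n(KOH) added = 0.3139 x 0.005850 = 0.001836 mol.
Base is in excess by 0.001836 - 0.001119 = 0.0007175 mol in a total volume of 0.02337 L.
[OH^-] = 0.0007175/0.02337 = 0.03070 M, so pOH = 1.51 and pH = 14.00 - 1.51 = 12.49.

12.49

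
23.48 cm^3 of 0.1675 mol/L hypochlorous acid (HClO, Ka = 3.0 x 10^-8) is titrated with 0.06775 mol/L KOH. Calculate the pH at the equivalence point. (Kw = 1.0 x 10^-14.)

10.10

n(HClO) = 0.1675 x 0.02348 = 0.003933 mol; V(KOH) at equivalence = 0.003933/0.06775 = 0.05805 L.
At equivalence all the acid is converted to ClO-; total volume = 0.02348 + 0.05805 = 0.08153 L, so [ClO-] = 0.003933/0.08153 = 0.04824 M.
Kb = Kw/Ka = 1.0e-14 / 3.0 x 10^-8 = 3.33e-7.
[OH^-] = sqrt(Kb x [ClO-]) = sqrt(3.33e-7 x 0.04824) = 0.000127 M.
pOH = 3.90, so pH = 14.00 - 3.90 = 10.10.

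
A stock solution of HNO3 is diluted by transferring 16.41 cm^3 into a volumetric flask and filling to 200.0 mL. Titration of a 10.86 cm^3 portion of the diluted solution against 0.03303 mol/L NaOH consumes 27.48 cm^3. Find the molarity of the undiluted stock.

n(NaOH) = 0.03303 x 0.02748 = 0.0009077 mol.
n(HNO3) in the aliquot = 0.0009077 mol.
[diluted HNO3] = 0.0009077 / 0.01086 = 0.08358 M.
Dilution factor = 200.0/16.41 = 12.19, so [stock] = 0.08358 x 12.19 = 1.02 M.

1.02 M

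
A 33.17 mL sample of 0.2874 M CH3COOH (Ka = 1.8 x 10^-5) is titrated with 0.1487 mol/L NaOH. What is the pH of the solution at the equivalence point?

n(CH3COOH) = 0.2874 x 0.03317 = 0.009533 mol; V(NaOH) at equivalence = 0.009533/0.1487 = 0.06411 L.
At equivalence all the acid is converted to CH3COO-; total volume = 0.03317 + 0.06411 = 0.09728 L, so [CH3COO-] = 0.009533/0.09728 = 0.09800 M.
Kb = Kw/Ka = 1.0e-14 / 1.8 x 10^-5 = 5.56e-10.
[OH^-] = sqrt(Kb x [CH3COO-]) = sqrt(5.56e-10 x 0.09800) = 7.38e-6 M.
pOH = 5.13, so pH = 14.00 - 5.13 = 8.87.

8.87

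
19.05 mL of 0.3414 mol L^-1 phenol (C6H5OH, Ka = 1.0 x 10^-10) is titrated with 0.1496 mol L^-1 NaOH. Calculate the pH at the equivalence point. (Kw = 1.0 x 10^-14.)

11.51

n(C6H5OH) = 0.3414 x 0.01905 = 0.006504 mol; V(NaOH) at equivalence = 0.006504/0.1496 = 0.04347 L.
At equivalence all the acid is converted to C6H5O-; total volume = 0.01905 + 0.04347 = 0.06252 L, so [C6H5O-] = 0.006504/0.06252 = 0.1040 M.
Kb = Kw/Ka = 1.0e-14 / 1.0 x 10^-10 = 0.000100.
[OH^-] = sqrt(Kb x [C6H5O-]) = sqrt(0.000100 x 0.1040) = 0.00323 M.
pOH = 2.49, so pH = 14.00 - 2.49 = 11.51.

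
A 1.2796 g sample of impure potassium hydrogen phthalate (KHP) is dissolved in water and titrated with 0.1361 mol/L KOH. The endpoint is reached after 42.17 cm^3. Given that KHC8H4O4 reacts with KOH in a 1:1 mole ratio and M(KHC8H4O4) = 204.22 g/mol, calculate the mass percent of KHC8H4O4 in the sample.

91.6%

n(KOH) = 0.1361 x 0.04217 = 0.005739 mol.
n(KHC8H4O4) = 0.005739 / 1 = 0.005739 mol.
mass of KHC8H4O4 = 0.005739 x 204.22 = 1.172 g.
% purity = 1.172 / 1.2796 x 100 = 91.6%.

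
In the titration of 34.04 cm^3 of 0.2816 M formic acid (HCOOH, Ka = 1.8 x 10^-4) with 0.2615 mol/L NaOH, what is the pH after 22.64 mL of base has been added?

Initial n(HCOOH) = 0.2816 x 0.03404 = 0.009586 mol.
n(NaOH) added = 0.2615 x 0.02264 = 0.005920 mol, converting that many moles of HCOOH to HCOO-.
Remaining n(HCOOH) = 0.003665 mol; n(HCOO-) = 0.005920 mol.
By Henderson-Hasselbalch, pH = pKa + log([A^-]/[HA]) = 3.74 + log(0.005920/0.003665) = 3.74 + (+0.21) = 3.95.

3.95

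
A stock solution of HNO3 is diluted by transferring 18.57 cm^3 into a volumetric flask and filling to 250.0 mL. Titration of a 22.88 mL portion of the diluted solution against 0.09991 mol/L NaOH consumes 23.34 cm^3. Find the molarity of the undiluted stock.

1.37 M

n(NaOH) = 0.09991 x 0.02334 = 0.002332 mol.
n(HNO3) in the aliquot = 0.002332 mol.
[diluted HNO3] = 0.002332 / 0.02288 = 0.1019 M.
Dilution factor = 250.0/18.57 = 13.46, so [stock] = 0.1019 x 13.46 = 1.37 M.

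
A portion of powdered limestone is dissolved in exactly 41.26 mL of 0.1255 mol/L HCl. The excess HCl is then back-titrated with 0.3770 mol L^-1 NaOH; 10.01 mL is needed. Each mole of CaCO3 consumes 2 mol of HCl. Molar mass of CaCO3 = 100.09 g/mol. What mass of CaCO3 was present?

Total n(HCl) added = 0.1255 x 0.04126 = 0.005178 mol.
n(NaOH) used = 0.3770 x 0.01001 = 0.003774 mol, which equals the excess n(HCl).
So n(HCl) consumed by the sample = 0.005178 - 0.003774 = 0.001404 mol.
n(CaCO3) = 0.001404 / 2 = 0.0007022 mol.
mass = 0.0007022 mol x 100.09 g/mol = 0.0703 g.

0.0703 g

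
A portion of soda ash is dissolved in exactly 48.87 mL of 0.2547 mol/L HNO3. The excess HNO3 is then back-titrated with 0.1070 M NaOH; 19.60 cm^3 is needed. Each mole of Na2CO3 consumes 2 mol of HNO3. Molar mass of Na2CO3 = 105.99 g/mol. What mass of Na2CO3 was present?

Total n(HNO3) added = 0.2547 x 0.04887 = 0.01245 mol.
n(NaOH) used = 0.1070 x 0.01960 = 0.002097 mol, which equals the excess n(HNO3).
So n(HNO3) consumed by the sample = 0.01245 - 0.002097 = 0.01035 mol.
n(Na2CO3) = 0.01035 / 2 = 0.005175 mol.
mass = 0.005175 mol x 105.99 g/mol = 0.548 g.

0.548 g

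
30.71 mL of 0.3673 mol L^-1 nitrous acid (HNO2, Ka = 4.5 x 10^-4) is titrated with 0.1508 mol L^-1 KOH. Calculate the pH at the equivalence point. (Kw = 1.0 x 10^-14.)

n(HNO2) = 0.3673 x 0.03071 = 0.01128 mol; V(KOH) at equivalence = 0.01128/0.1508 = 0.07480 L.
At equivalence all the acid is converted to NO2-; total volume = 0.03071 + 0.07480 = 0.1055 L, so [NO2-] = 0.01128/0.1055 = 0.1069 M.
Kb = Kw/Ka = 1.0e-14 / 4.5 x 10^-4 = 2.22e-11.
[OH^-] = sqrt(Kb x [NO2-]) = sqrt(2.22e-11 x 0.1069) = 1.54e-6 M.
pOH = 5.81, so pH = 14.00 - 5.81 = 8.19.

8.19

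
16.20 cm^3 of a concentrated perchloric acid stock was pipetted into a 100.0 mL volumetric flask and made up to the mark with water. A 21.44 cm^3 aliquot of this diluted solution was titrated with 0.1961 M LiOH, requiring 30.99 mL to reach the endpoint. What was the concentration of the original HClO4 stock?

1.75 M

n(LiOH) = 0.1961 x 0.03099 = 0.006077 mol.
n(HClO4) in the aliquot = 0.006077 mol.
[diluted HClO4] = 0.006077 / 0.02144 = 0.2834 M.
Dilution factor = 100.0/16.20 = 6.173, so [stock] = 0.2834 x 6.173 = 1.75 M.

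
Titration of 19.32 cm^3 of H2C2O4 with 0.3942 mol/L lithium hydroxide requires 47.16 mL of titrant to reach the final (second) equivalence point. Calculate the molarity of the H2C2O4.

n(LiOH) = 0.3942 x 0.04716 = 0.01859 mol.
At the final (second) equivalence point, 2 mol OH^- react per mol H2C2O4, so n(H2C2O4) = 0.01859 / 2 = 0.009295 mol.
[H2C2O4] = 0.009295 / 0.01932 L = 0.481 M.

0.481 M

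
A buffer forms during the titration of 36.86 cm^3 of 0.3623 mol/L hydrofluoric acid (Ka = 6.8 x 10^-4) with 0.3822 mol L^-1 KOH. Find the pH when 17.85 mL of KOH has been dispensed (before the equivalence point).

Initial n(HF) = 0.3623 x 0.03686 = 0.01335 mol.
n(KOH) added = 0.3822 x 0.01785 = 0.006822 mol, converting that many moles of HF to F-.
Remaining n(HF) = 0.006532 mol; n(F-) = 0.006822 mol.
By Henderson-Hasselbalch, pH = pKa + log([A^-]/[HA]) = 3.17 + log(0.006822/0.006532) = 3.17 + (+0.02) = 3.19.

3.19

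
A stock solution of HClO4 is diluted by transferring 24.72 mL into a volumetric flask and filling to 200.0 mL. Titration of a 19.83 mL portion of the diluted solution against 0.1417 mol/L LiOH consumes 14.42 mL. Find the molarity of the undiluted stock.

0.834 M

n(LiOH) = 0.1417 x 0.01442 = 0.002043 mol.
n(HClO4) in the aliquot = 0.002043 mol.
[diluted HClO4] = 0.002043 / 0.01983 = 0.1030 M.
Dilution factor = 200.0/24.72 = 8.091, so [stock] = 0.1030 x 8.091 = 0.834 M.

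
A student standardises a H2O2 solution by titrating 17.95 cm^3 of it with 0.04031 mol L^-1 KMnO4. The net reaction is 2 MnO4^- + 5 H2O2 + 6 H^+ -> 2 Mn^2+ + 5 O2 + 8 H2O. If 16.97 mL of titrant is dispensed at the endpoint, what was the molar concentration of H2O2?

0.0953 M

n(KMnO4) = 0.04031 x 0.01697 = 0.0006841 mol.
From the balanced equation, 2 mol KMnO4 reacts with 5 mol H2O2, so n(H2O2) = 0.0006841 x 5/2 = 0.001710 mol.
[H2O2] = 0.001710 / 0.01795 L = 0.0953 M.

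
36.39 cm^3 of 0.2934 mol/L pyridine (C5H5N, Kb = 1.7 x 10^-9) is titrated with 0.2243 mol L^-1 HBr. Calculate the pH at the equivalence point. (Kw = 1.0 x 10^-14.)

n(C5H5N) = 0.2934 x 0.03639 = 0.01068 mol; V(HBr) at equivalence = 0.01068/0.2243 = 0.04760 L.
At equivalence the base is fully converted to C5H5NH+; total volume = 0.08399 L, so [C5H5NH+] = 0.01068/0.08399 = 0.1271 M.
Ka(C5H5NH+) = Kw/Kb = 1.0e-14 / 1.7 x 10^-9 = 5.88e-6.
[H^+] = sqrt(Ka x [C5H5NH+]) = sqrt(5.88e-6 x 0.1271) = 0.000865 M.
pH = -log(0.000865) = 3.06.

3.06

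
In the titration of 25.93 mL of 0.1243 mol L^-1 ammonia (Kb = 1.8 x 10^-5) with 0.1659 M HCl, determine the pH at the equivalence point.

n(NH3) = 0.1243 x 0.02593 = 0.003223 mol; V(HCl) at equivalence = 0.003223/0.1659 = 0.01943 L.
At equivalence the base is fully converted to NH4+; total volume = 0.04536 L, so [NH4+] = 0.003223/0.04536 = 0.07106 M.
Ka(NH4+) = Kw/Kb = 1.0e-14 / 1.8 x 10^-5 = 5.56e-10.
[H^+] = sqrt(Ka x [NH4+]) = sqrt(5.56e-10 x 0.07106) = 6.28e-6 M.
pH = -log(6.28e-6) = 5.20.

5.20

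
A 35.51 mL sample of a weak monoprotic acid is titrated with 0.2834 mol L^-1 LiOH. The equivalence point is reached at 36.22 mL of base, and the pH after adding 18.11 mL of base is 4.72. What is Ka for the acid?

1.9 x 10^-5

18.11 mL is half of the equivalence volume, so this is the half-equivalence point where [HA] = [A^-].
At half-equivalence pH = pKa, so pKa = 4.72.
Ka = 10^(-4.72) = 1.9 x 10^-5.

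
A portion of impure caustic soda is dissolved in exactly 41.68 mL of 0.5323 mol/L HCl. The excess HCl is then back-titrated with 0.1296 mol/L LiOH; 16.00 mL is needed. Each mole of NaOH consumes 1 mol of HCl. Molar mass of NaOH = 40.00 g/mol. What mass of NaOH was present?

0.805 g

Total n(HCl) added = 0.5323 x 0.04168 = 0.02219 mol.
n(LiOH) used = 0.1296 x 0.01600 = 0.002074 mol, which equals the excess n(HCl).
So n(HCl) consumed by the sample = 0.02219 - 0.002074 = 0.02011 mol.
n(NaOH) = 0.02011 / 1 = 0.02011 mol.
mass = 0.02011 mol x 40.00 g/mol = 0.805 g.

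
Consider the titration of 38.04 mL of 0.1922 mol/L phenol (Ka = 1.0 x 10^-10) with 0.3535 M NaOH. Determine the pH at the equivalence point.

11.55

n(C6H5OH) = 0.1922 x 0.03804 = 0.007311 mol; V(NaOH) at equivalence = 0.007311/0.3535 = 0.02068 L.
At equivalence all the acid is converted to C6H5O-; total volume = 0.03804 + 0.02068 = 0.05872 L, so [C6H5O-] = 0.007311/0.05872 = 0.1245 M.
Kb = Kw/Ka = 1.0e-14 / 1.0 x 10^-10 = 0.000100.
[OH^-] = sqrt(Kb x [C6H5O-]) = sqrt(0.000100 x 0.1245) = 0.00353 M.
pOH = 2.45, so pH = 14.00 - 2.45 = 11.55.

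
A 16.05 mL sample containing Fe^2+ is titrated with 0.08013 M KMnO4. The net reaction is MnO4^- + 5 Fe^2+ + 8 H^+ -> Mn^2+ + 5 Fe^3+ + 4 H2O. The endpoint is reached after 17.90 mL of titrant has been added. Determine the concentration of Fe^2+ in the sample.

0.447 M

n(KMnO4) = 0.08013 x 0.01790 = 0.001434 mol.
From the balanced equation, 1 mol KMnO4 reacts with 5 mol Fe^2+, so n(Fe^2+) = 0.001434 x 5/1 = 0.007172 mol.
[Fe^2+] = 0.007172 / 0.01605 L = 0.447 M.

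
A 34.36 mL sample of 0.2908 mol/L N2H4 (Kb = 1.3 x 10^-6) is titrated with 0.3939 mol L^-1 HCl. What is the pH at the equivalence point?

4.45

n(N2H4) = 0.2908 x 0.03436 = 0.009992 mol; V(HCl) at equivalence = 0.009992/0.3939 = 0.02537 L.
At equivalence the base is fully converted to N2H5+; total volume = 0.05973 L, so [N2H5+] = 0.009992/0.05973 = 0.1673 M.
Ka(N2H5+) = Kw/Kb = 1.0e-14 / 1.3 x 10^-6 = 7.69e-9.
[H^+] = sqrt(Ka x [N2H5+]) = sqrt(7.69e-9 x 0.1673) = 3.59e-5 M.
pH = -log(3.59e-5) = 4.45.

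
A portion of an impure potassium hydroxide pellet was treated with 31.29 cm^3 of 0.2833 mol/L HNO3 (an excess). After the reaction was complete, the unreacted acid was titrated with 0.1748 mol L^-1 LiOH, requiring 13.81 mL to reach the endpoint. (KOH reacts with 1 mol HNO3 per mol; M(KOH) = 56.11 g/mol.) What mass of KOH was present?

Total n(HNO3) added = 0.2833 x 0.03129 = 0.008864 mol.
n(LiOH) used = 0.1748 x 0.01381 = 0.002414 mol, which equals the excess n(HNO3).
So n(HNO3) consumed by the sample = 0.008864 - 0.002414 = 0.006450 mol.
n(KOH) = 0.006450 / 1 = 0.006450 mol.
mass = 0.006450 mol x 56.11 g/mol = 0.362 g.

0.362 g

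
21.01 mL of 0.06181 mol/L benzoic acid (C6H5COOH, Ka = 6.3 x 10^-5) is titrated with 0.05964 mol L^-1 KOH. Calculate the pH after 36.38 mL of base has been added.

n(acid) = 0.06181 x 0.02101 = 0.001299 mol; n(KOH) added = 0.05964 x 0.03638 = 0.002170 mol.
Base is in excess by 0.002170 - 0.001299 = 0.0008711 mol in a total volume of 0.05739 L.
[OH^-] = 0.0008711/0.05739 = 0.01518 M, so pOH = 1.82 and pH = 14.00 - 1.82 = 12.18.

12.18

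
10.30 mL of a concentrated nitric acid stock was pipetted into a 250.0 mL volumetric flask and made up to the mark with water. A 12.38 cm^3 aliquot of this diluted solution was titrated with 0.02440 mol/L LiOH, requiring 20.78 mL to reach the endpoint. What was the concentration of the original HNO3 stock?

n(LiOH) = 0.02440 x 0.02078 = 0.0005070 mol.
n(HNO3) in the aliquot = 0.0005070 mol.
[diluted HNO3] = 0.0005070 / 0.01238 = 0.04096 M.
Dilution factor = 250.0/10.30 = 24.27, so [stock] = 0.04096 x 24.27 = 0.994 M.

0.994 M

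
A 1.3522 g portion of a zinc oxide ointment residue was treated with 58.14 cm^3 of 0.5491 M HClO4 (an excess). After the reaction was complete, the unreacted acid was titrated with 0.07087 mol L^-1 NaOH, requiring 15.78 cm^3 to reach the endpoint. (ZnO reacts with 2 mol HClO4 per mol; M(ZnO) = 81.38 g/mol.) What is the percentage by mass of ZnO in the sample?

92.7%

Total n(HClO4) added = 0.5491 x 0.05814 = 0.03192 mol.
n(NaOH) used = 0.07087 x 0.01578 = 0.001118 mol, which equals the excess n(HClO4).
So n(HClO4) consumed by the sample = 0.03192 - 0.001118 = 0.03081 mol.
n(ZnO) = 0.03081 / 2 = 0.01540 mol.
mass ZnO = 0.01540 x 81.38 = 1.254 g, so %ZnO = 1.254/1.3522 x 100 = 92.7%.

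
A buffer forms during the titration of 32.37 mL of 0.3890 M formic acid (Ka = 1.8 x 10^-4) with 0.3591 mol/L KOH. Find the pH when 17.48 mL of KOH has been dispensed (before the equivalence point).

3.74

Initial n(HCOOH) = 0.3890 x 0.03237 = 0.01259 mol.
n(KOH) added = 0.3591 x 0.01748 = 0.006277 mol, converting that many moles of HCOOH to HCOO-.
Remaining n(HCOOH) = 0.006315 mol; n(HCOO-) = 0.006277 mol.
By Henderson-Hasselbalch, pH = pKa + log([A^-]/[HA]) = 3.74 + log(0.006277/0.006315) = 3.74 + (-0.00) = 3.74.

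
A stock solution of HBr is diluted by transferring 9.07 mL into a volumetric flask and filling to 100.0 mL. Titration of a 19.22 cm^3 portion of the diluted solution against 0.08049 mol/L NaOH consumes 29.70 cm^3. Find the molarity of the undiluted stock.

n(NaOH) = 0.08049 x 0.02970 = 0.002391 mol.
n(HBr) in the aliquot = 0.002391 mol.
[diluted HBr] = 0.002391 / 0.01922 = 0.1244 M.
Dilution factor = 100.0/9.070 = 11.03, so [stock] = 0.1244 x 11.03 = 1.37 M.

1.37 M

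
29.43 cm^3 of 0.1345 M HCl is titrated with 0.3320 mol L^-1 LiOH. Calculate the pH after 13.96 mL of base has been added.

n(acid) = 0.1345 x 0.02943 = 0.003958 mol; n(LiOH) added = 0.3320 x 0.01396 = 0.004635 mol.
Base is in excess by 0.004635 - 0.003958 = 0.0006764 mol in a total volume of 0.04339 L.
[OH^-] = 0.0006764/0.04339 = 0.01559 M, so pOH = 1.81 and pH = 14.00 - 1.81 = 12.19.

12.19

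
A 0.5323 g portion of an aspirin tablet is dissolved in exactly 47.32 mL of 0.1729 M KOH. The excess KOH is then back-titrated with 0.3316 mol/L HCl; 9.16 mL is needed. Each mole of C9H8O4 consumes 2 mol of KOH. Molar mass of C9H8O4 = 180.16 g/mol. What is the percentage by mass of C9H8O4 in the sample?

Total n(KOH) added = 0.1729 x 0.04732 = 0.008182 mol.
n(HCl) used = 0.3316 x 0.009160 = 0.003037 mol, which equals the excess n(KOH).
So n(KOH) consumed by the sample = 0.008182 - 0.003037 = 0.005144 mol.
n(C9H8O4) = 0.005144 / 2 = 0.002572 mol.
mass C9H8O4 = 0.002572 x 180.16 = 0.4634 g, so %C9H8O4 = 0.4634/0.5323 x 100 = 87.1%.

87.1%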